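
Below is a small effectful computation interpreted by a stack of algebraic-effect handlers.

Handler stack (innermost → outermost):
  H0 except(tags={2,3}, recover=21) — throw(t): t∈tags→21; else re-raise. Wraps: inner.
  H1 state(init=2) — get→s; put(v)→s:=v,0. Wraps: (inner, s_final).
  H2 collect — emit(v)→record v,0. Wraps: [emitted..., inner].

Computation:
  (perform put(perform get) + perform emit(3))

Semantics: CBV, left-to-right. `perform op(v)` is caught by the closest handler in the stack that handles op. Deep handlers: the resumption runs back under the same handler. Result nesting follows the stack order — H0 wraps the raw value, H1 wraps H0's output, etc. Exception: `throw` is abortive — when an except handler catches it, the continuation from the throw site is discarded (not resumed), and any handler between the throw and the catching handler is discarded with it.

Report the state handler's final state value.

Answer: 2

Working:
get @ H1 ⇒ 2
put(2) @ H1 ⇒ s:=2
emit(3) @ H2 ⇒ out+=3
H0 returns 0
H1 returns (0, 2)
H2 returns [3, (0, 2)]
= [3, (0, 2)]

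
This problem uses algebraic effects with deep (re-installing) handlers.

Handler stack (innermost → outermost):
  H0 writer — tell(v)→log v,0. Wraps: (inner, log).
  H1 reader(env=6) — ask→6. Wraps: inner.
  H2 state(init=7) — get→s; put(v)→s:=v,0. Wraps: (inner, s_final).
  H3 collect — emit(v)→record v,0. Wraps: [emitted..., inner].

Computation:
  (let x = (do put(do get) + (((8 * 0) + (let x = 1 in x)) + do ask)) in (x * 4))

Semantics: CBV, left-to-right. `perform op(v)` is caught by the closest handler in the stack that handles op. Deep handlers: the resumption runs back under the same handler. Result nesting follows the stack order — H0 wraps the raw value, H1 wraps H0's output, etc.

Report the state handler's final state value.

Evaluation trace:
get @ H2 ⇒ 7
put(7) @ H2 ⇒ s:=7
ask @ H1 ⇒ 6
H0 returns (28, ())
H1 returns (28, ())
H2 returns ((28, ()), 7)
H3 returns [((28, ()), 7)]
= [((28, ()), 7)]

Answer: 7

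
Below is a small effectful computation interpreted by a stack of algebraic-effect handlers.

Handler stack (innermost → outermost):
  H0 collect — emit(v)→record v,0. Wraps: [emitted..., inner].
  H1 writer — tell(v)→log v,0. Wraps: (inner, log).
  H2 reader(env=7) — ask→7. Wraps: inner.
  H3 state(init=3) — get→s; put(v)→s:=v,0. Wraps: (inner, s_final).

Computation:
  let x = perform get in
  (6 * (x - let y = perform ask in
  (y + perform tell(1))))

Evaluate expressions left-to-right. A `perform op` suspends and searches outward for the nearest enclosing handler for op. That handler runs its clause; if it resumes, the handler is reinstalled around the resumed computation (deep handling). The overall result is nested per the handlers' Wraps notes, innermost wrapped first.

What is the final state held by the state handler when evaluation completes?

Step-by-step:
get @ H3 ⇒ 3
ask @ H2 ⇒ 7
tell(1) @ H1 ⇒ log+=1
H0 returns [-24]
H1 returns ([-24], (1))
H2 returns ([-24], (1))
H3 returns (([-24], (1)), 3)
= (([-24], (1)), 3)

Answer: 3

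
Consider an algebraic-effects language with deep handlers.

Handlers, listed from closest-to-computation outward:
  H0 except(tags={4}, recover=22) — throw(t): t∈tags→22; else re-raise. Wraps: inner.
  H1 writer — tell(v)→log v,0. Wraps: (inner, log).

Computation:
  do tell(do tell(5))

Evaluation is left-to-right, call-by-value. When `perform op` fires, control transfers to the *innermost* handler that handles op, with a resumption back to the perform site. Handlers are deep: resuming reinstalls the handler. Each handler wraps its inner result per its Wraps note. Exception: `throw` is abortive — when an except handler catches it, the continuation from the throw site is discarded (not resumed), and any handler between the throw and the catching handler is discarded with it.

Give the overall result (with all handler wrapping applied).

Evaluation trace:
tell(5) @ H1 ⇒ log+=5
tell(0) @ H1 ⇒ log+=0
H0 returns 0
H1 returns (0, (5, 0))
= (0, (5, 0))

Answer: (0, (5, 0))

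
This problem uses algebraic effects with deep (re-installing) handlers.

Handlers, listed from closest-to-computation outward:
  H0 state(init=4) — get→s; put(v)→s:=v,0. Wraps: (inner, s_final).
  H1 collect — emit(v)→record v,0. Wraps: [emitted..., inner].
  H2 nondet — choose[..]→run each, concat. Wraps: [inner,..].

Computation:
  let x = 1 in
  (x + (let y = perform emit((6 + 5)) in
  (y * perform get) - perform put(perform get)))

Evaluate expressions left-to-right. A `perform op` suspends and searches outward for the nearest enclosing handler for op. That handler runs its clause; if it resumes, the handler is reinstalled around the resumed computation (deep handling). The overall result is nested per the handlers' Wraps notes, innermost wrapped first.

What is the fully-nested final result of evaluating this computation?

Evaluation trace:
emit(11) @ H1 ⇒ out+=11
get @ H0 ⇒ 4
get @ H0 ⇒ 4
put(4) @ H0 ⇒ s:=4
H0 returns (1, 4)
H1 returns [11, (1, 4)]
H2 returns [[11, (1, 4)]]
= [[11, (1, 4)]]

Answer: [[11, (1, 4)]]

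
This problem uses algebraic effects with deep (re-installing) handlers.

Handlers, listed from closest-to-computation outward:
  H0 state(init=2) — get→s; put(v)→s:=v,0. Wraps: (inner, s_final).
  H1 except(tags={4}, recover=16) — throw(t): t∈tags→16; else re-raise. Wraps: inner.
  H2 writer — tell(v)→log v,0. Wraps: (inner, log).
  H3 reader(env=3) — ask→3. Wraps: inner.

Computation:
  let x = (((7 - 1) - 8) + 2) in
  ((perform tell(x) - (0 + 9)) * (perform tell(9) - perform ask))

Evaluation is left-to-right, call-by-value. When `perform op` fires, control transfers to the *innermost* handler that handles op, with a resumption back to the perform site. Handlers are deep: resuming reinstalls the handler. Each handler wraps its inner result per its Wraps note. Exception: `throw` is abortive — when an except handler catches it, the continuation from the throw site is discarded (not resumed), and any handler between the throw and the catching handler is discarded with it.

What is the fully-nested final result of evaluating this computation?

Evaluation trace:
tell(0) @ H2 ⇒ log+=0
tell(9) @ H2 ⇒ log+=9
ask @ H3 ⇒ 3
H0 returns (27, 2)
H1 returns (27, 2)
H2 returns ((27, 2), (0, 9))
H3 returns ((27, 2), (0, 9))
= ((27, 2), (0, 9))

Answer: ((27, 2), (0, 9))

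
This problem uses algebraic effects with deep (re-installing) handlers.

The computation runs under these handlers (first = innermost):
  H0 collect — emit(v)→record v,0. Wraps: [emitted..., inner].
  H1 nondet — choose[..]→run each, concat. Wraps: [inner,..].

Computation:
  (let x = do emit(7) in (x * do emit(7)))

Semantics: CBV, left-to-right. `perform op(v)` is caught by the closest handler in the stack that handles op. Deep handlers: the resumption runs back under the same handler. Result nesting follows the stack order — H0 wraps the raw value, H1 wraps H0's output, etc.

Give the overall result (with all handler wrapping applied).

Answer: [[7, 7, 0]]

Evaluation trace:
emit(7) @ H0 ⇒ out+=7
emit(7) @ H0 ⇒ out+=7
H0 returns [7, 7, 0]
H1 returns [[7, 7, 0]]
= [[7, 7, 0]]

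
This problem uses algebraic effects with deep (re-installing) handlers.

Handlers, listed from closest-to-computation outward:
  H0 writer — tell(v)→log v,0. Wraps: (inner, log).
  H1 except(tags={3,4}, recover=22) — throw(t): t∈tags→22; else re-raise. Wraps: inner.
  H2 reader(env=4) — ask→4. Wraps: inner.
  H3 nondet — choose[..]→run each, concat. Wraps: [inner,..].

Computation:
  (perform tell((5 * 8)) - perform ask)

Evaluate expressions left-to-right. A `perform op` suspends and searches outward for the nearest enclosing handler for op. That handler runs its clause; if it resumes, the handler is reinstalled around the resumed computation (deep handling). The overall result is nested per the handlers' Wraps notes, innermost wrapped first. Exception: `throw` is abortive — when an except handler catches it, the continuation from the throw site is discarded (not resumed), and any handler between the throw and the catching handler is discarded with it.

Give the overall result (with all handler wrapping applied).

Answer: [(-4, (40))]

Evaluation trace:
tell(40) @ H0 ⇒ log+=40
ask @ H2 ⇒ 4
H0 returns (-4, (40))
H1 returns (-4, (40))
H2 returns (-4, (40))
H3 returns [(-4, (40))]
= [(-4, (40))]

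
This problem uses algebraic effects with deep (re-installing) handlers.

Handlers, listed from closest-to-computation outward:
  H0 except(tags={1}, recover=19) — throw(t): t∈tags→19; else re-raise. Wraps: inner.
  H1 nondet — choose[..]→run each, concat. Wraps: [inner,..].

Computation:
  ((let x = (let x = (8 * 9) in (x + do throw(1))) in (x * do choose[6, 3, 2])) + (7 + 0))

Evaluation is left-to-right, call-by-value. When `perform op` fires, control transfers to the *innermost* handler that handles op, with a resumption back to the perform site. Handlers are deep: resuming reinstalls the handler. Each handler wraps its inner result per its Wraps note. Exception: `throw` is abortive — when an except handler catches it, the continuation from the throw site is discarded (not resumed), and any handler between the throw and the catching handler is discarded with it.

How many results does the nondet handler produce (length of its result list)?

Step-by-step:
throw(1) @ H0 caught ⇒ 19
H1 returns [19]
= [19]

Answer: 1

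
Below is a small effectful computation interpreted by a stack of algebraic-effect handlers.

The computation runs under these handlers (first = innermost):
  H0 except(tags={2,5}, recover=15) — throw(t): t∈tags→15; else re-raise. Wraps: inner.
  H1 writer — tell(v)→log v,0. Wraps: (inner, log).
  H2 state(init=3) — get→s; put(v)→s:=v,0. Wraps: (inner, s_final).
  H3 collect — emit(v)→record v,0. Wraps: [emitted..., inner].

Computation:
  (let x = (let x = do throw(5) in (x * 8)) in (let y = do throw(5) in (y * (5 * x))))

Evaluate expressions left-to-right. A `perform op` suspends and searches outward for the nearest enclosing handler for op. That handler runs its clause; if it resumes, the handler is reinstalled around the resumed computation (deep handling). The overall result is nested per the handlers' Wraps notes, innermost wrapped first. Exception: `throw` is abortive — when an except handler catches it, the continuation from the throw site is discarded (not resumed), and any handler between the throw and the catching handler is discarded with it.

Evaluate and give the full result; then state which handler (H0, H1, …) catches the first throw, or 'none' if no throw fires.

Step-by-step:
throw(5) @ H0 caught ⇒ 15
H1 returns (15, ())
H2 returns ((15, ()), 3)
H3 returns [((15, ()), 3)]
= [((15, ()), 3)]

Answer: [((15, ()), 3)] ; first throw caught by: H0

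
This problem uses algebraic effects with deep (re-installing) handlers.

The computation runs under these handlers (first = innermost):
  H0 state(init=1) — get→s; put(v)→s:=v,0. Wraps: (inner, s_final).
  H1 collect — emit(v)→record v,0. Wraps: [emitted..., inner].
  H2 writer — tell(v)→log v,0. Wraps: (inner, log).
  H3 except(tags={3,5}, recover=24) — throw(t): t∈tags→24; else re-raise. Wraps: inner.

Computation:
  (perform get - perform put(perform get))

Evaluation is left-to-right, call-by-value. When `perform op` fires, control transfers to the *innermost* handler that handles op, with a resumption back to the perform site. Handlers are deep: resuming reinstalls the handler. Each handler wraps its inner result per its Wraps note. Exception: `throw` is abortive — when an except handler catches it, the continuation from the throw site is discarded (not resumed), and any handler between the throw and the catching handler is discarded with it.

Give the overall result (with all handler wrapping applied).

Answer: ([(1, 1)], ())

Step-by-step:
get @ H0 ⇒ 1
get @ H0 ⇒ 1
put(1) @ H0 ⇒ s:=1
H0 returns (1, 1)
H1 returns [(1, 1)]
H2 returns ([(1, 1)], ())
H3 returns ([(1, 1)], ())
= ([(1, 1)], ())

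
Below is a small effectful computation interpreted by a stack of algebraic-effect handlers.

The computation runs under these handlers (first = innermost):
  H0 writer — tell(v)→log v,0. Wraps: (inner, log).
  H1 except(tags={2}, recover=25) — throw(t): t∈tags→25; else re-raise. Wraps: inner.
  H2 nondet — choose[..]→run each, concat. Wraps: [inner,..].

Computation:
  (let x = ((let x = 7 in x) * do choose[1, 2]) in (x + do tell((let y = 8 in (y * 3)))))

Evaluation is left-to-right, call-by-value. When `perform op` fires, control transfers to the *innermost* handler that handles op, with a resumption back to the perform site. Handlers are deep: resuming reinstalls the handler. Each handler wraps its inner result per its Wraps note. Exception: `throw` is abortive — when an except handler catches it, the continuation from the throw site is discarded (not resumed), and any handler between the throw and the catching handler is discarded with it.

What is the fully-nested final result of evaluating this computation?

Evaluation trace:
choose[1, 2] @ H2
  branch[0] choose=1:
    tell(24) @ H0 ⇒ log+=24
    H0 returns (7, (24))
    H1 returns (7, (24))
    H2 returns [(7, (24))]
  branch[1] choose=2:
    tell(24) @ H0 ⇒ log+=24
    H0 returns (14, (24))
    H1 returns (14, (24))
    H2 returns [(14, (24))]
= [(7, (24)), (14, (24))]

Answer: [(7, (24)), (14, (24))]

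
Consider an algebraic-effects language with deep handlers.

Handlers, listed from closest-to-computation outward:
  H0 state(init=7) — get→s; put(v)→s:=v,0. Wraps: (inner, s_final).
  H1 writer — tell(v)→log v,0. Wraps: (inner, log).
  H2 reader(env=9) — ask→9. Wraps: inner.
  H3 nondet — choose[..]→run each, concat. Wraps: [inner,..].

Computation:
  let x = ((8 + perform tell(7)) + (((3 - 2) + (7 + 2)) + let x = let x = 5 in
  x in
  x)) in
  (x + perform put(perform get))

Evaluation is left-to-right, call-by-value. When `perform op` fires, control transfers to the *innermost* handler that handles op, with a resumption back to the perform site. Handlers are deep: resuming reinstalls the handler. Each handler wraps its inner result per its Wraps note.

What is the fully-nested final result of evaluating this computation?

Working:
tell(7) @ H1 ⇒ log+=7
get @ H0 ⇒ 7
put(7) @ H0 ⇒ s:=7
H0 returns (23, 7)
H1 returns ((23, 7), (7))
H2 returns ((23, 7), (7))
H3 returns [((23, 7), (7))]
= [((23, 7), (7))]

Answer: [((23, 7), (7))]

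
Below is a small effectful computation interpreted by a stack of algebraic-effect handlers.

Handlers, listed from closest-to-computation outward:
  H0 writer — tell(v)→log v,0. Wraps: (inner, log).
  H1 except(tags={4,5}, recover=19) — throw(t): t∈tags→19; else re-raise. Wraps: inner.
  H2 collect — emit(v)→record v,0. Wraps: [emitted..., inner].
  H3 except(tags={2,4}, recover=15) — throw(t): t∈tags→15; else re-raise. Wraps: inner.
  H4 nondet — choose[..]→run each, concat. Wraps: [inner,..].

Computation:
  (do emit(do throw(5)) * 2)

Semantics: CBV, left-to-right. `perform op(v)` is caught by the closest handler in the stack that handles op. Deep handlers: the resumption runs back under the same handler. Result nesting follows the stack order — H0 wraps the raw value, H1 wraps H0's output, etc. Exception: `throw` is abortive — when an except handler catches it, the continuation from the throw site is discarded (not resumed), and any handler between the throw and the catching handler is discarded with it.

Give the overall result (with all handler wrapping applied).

Evaluation trace:
throw(5) @ H1 caught ⇒ 19
H2 returns [19]
H3 returns [19]
H4 returns [[19]]
= [[19]]

Answer: [[19]]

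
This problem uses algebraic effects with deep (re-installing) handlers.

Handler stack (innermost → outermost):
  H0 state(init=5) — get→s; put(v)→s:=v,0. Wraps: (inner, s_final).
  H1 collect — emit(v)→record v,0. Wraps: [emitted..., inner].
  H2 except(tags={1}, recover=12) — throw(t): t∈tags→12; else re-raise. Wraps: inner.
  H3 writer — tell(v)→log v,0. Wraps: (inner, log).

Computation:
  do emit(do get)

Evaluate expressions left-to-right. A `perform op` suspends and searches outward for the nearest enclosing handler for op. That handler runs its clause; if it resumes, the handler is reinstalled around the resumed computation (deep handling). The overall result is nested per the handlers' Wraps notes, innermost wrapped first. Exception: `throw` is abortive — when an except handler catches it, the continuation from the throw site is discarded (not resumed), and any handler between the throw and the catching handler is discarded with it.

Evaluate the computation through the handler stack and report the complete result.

Answer: ([5, (0, 5)], ())

Step-by-step:
get @ H0 ⇒ 5
emit(5) @ H1 ⇒ out+=5
H0 returns (0, 5)
H1 returns [5, (0, 5)]
H2 returns [5, (0, 5)]
H3 returns ([5, (0, 5)], ())
= ([5, (0, 5)], ())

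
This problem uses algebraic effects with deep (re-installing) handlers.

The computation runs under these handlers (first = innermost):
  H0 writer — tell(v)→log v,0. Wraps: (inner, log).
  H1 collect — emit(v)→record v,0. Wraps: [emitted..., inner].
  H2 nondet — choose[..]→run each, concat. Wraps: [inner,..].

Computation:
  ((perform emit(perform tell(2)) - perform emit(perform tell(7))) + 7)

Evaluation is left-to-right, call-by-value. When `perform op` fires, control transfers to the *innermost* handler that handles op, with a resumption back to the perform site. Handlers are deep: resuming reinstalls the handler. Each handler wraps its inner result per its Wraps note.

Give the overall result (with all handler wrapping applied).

Step-by-step:
tell(2) @ H0 ⇒ log+=2
emit(0) @ H1 ⇒ out+=0
tell(7) @ H0 ⇒ log+=7
emit(0) @ H1 ⇒ out+=0
H0 returns (7, (2, 7))
H1 returns [0, 0, (7, (2, 7))]
H2 returns [[0, 0, (7, (2, 7))]]
= [[0, 0, (7, (2, 7))]]

Answer: [[0, 0, (7, (2, 7))]]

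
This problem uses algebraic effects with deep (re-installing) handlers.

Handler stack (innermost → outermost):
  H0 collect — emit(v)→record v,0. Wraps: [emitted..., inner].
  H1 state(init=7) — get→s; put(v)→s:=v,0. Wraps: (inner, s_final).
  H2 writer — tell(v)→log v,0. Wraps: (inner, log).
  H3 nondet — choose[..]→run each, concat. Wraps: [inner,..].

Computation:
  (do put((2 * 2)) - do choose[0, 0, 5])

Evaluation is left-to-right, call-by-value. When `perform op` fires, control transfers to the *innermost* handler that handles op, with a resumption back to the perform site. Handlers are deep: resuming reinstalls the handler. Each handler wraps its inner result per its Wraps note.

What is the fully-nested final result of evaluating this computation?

Evaluation trace:
put(4) @ H1 ⇒ s:=4
choose[0, 0, 5] @ H3
  branch[0] choose=0:
    H0 returns [0]
    H1 returns ([0], 4)
    H2 returns (([0], 4), ())
    H3 returns [(([0], 4), ())]
  branch[1] choose=0:
    H0 returns [0]
    H1 returns ([0], 4)
    H2 returns (([0], 4), ())
    H3 returns [(([0], 4), ())]
  branch[2] choose=5:
    H0 returns [-5]
    H1 returns ([-5], 4)
    H2 returns (([-5], 4), ())
    H3 returns [(([-5], 4), ())]
= [(([0], 4), ()), (([0], 4), ()), (([-5], 4), ())]

Answer: [(([0], 4), ()), (([0], 4), ()), (([-5], 4), ())]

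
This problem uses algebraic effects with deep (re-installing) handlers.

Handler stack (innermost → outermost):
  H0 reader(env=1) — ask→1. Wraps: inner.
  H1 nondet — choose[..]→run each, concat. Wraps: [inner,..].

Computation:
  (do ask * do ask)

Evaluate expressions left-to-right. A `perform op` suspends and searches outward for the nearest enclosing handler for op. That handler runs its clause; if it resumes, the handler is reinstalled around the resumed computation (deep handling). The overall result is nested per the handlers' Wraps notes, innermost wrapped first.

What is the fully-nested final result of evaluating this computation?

Answer: [1]

Working:
ask @ H0 ⇒ 1
ask @ H0 ⇒ 1
H0 returns 1
H1 returns [1]
= [1]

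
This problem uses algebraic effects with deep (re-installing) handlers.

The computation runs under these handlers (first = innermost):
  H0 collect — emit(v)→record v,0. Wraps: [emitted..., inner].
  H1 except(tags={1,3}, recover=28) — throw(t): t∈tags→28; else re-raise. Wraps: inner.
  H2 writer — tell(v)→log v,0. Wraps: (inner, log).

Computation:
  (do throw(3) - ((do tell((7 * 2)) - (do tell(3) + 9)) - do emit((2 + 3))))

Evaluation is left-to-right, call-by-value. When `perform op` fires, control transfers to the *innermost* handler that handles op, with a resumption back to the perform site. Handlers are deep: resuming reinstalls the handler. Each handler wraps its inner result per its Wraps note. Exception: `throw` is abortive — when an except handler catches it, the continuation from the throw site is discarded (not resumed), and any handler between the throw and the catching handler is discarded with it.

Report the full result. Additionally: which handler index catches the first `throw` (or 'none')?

Answer: (28, ()) ; first throw caught by: H1

Evaluation trace:
throw(3) @ H1 caught ⇒ 28
H2 returns (28, ())
= (28, ())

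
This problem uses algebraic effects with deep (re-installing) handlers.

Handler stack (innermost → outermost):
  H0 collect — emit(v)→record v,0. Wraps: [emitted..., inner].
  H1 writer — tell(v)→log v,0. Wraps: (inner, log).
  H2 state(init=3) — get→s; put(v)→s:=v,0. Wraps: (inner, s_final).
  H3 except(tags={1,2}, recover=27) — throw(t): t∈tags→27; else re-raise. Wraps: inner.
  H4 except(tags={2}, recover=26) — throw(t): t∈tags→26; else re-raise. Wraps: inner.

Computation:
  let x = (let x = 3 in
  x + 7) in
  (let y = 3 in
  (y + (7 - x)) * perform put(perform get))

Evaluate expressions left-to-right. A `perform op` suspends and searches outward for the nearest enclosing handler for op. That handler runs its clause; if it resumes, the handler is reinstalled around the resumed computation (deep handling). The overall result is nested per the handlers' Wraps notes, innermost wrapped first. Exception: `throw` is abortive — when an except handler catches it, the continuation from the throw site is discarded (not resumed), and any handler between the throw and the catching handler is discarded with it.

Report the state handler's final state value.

Answer: 3

Step-by-step:
get @ H2 ⇒ 3
put(3) @ H2 ⇒ s:=3
H0 returns [0]
H1 returns ([0], ())
H2 returns (([0], ()), 3)
H3 returns (([0], ()), 3)
H4 returns (([0], ()), 3)
= (([0], ()), 3)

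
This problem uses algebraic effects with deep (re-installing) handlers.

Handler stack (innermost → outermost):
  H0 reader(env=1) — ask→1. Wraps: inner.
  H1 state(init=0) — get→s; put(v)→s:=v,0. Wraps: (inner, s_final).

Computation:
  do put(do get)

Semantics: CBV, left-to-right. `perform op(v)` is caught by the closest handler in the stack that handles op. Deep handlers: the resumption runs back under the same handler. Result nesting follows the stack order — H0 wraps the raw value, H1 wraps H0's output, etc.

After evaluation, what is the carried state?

Answer: 0

Working:
get @ H1 ⇒ 0
put(0) @ H1 ⇒ s:=0
H0 returns 0
H1 returns (0, 0)
= (0, 0)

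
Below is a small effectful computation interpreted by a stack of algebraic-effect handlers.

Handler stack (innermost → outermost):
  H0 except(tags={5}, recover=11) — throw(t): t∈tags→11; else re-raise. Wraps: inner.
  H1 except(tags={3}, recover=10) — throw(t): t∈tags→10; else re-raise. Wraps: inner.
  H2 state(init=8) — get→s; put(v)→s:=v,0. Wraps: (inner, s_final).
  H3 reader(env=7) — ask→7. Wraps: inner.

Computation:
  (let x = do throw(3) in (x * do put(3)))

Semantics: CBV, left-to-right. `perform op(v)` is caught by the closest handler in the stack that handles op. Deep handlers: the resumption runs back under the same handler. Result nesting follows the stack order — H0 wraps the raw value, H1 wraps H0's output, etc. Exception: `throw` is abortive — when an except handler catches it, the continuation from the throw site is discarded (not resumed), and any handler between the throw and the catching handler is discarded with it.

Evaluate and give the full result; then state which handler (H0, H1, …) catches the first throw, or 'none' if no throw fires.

Answer: (10, 8) ; first throw caught by: H1

Working:
throw(3) @ H0 re-raised
throw(3) @ H1 caught ⇒ 10
H2 returns (10, 8)
H3 returns (10, 8)
= (10, 8)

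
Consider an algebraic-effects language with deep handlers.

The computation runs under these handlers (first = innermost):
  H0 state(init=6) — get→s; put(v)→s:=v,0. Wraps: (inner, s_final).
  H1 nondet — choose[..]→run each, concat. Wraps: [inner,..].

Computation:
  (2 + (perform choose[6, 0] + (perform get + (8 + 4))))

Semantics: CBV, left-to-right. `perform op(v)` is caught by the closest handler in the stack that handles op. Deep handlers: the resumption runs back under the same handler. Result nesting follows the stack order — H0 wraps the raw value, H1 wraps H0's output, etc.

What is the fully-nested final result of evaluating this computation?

Evaluation trace:
choose[6, 0] @ H1
  branch[0] choose=6:
    get @ H0 ⇒ 6
    H0 returns (26, 6)
    H1 returns [(26, 6)]
  branch[1] choose=0:
    get @ H0 ⇒ 6
    H0 returns (20, 6)
    H1 returns [(20, 6)]
= [(26, 6), (20, 6)]

Answer: [(26, 6), (20, 6)]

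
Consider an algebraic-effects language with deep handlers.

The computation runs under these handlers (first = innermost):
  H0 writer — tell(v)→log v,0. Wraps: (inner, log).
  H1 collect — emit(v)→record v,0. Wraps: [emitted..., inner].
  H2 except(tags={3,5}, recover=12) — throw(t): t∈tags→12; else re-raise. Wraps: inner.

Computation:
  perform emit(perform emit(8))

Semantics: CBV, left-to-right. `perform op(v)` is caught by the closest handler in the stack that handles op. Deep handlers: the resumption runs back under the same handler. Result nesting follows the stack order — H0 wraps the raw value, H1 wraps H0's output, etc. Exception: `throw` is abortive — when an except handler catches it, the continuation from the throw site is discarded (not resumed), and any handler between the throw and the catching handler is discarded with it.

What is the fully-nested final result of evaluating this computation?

Working:
emit(8) @ H1 ⇒ out+=8
emit(0) @ H1 ⇒ out+=0
H0 returns (0, ())
H1 returns [8, 0, (0, ())]
H2 returns [8, 0, (0, ())]
= [8, 0, (0, ())]

Answer: [8, 0, (0, ())]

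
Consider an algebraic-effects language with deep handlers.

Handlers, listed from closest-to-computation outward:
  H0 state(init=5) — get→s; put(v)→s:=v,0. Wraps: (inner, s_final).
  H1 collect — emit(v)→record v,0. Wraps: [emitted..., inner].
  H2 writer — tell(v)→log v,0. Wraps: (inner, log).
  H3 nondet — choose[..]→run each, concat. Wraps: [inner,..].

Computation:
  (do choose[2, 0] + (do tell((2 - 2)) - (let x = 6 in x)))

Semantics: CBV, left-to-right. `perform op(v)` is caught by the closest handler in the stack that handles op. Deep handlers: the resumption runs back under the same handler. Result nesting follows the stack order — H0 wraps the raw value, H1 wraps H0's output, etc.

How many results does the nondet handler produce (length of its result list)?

Answer: 2

Evaluation trace:
choose[2, 0] @ H3
  branch[0] choose=2:
    tell(0) @ H2 ⇒ log+=0
    H0 returns (-4, 5)
    H1 returns [(-4, 5)]
    H2 returns ([(-4, 5)], (0))
    H3 returns [([(-4, 5)], (0))]
  branch[1] choose=0:
    tell(0) @ H2 ⇒ log+=0
    H0 returns (-6, 5)
    H1 returns [(-6, 5)]
    H2 returns ([(-6, 5)], (0))
    H3 returns [([(-6, 5)], (0))]
= [([(-4, 5)], (0)), ([(-6, 5)], (0))]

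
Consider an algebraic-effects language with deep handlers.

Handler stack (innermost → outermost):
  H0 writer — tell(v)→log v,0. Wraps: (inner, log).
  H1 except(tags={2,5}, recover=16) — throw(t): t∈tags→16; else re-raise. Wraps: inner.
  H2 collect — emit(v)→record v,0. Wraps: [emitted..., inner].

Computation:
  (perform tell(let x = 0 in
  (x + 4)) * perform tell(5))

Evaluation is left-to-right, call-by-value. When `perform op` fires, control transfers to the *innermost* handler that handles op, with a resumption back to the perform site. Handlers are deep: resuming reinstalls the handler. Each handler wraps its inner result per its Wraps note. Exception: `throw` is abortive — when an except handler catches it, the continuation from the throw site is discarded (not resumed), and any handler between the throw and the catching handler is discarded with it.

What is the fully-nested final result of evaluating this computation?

Evaluation trace:
tell(4) @ H0 ⇒ log+=4
tell(5) @ H0 ⇒ log+=5
H0 returns (0, (4, 5))
H1 returns (0, (4, 5))
H2 returns [(0, (4, 5))]
= [(0, (4, 5))]

Answer: [(0, (4, 5))]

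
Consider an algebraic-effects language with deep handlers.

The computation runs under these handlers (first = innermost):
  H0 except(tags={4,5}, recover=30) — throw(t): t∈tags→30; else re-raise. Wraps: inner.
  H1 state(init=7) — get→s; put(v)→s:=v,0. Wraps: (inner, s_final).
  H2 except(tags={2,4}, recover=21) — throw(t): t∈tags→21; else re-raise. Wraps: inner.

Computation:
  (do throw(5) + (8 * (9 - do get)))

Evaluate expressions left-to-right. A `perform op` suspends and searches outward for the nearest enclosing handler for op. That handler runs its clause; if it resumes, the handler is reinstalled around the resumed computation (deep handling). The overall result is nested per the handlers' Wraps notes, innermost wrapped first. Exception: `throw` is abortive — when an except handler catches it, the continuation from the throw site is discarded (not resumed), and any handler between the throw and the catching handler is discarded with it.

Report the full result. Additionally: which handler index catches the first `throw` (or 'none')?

Step-by-step:
throw(5) @ H0 caught ⇒ 30
H1 returns (30, 7)
H2 returns (30, 7)
= (30, 7)

Answer: (30, 7) ; first throw caught by: H0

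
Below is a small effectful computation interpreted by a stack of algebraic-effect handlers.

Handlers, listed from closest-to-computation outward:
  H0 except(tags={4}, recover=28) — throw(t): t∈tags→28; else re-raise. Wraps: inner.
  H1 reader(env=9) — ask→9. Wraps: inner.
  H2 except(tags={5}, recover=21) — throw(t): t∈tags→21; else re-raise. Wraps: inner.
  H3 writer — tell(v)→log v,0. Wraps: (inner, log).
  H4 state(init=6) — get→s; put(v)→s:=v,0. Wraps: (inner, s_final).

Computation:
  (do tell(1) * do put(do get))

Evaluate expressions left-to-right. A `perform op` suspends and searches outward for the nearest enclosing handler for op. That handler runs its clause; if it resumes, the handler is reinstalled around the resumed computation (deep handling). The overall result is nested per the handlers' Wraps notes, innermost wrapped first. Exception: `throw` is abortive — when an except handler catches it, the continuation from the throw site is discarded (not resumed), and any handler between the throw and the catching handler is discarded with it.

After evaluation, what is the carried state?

Answer: 6

Working:
tell(1) @ H3 ⇒ log+=1
get @ H4 ⇒ 6
put(6) @ H4 ⇒ s:=6
H0 returns 0
H1 returns 0
H2 returns 0
H3 returns (0, (1))
H4 returns ((0, (1)), 6)
= ((0, (1)), 6)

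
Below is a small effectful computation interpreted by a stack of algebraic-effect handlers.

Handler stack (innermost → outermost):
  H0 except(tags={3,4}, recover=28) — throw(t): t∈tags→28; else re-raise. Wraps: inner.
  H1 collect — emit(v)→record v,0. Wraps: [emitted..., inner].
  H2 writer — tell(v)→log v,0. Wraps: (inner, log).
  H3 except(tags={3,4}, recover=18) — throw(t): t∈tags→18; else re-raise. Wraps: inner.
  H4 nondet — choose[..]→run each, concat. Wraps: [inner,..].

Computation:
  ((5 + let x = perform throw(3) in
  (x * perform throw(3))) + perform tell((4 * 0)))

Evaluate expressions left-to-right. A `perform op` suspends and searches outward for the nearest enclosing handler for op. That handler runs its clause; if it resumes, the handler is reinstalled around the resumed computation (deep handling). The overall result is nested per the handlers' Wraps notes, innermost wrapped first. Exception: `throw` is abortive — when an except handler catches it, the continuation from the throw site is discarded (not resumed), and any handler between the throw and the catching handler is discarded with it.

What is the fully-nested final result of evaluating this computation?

Answer: [([28], ())]

Step-by-step:
throw(3) @ H0 caught ⇒ 28
H1 returns [28]
H2 returns ([28], ())
H3 returns ([28], ())
H4 returns [([28], ())]
= [([28], ())]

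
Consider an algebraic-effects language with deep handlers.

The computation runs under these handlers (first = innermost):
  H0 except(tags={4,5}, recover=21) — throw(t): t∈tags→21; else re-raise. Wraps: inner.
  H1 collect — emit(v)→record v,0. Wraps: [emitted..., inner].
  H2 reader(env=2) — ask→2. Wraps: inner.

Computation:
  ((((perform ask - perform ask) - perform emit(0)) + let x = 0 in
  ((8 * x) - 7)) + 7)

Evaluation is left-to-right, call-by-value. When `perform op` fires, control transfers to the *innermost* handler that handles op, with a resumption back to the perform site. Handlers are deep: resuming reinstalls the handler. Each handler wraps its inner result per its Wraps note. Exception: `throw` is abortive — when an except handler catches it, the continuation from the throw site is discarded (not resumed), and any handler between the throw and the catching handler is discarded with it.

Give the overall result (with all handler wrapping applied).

Evaluation trace:
ask @ H2 ⇒ 2
ask @ H2 ⇒ 2
emit(0) @ H1 ⇒ out+=0
H0 returns 0
H1 returns [0, 0]
H2 returns [0, 0]
= [0, 0]

Answer: [0, 0]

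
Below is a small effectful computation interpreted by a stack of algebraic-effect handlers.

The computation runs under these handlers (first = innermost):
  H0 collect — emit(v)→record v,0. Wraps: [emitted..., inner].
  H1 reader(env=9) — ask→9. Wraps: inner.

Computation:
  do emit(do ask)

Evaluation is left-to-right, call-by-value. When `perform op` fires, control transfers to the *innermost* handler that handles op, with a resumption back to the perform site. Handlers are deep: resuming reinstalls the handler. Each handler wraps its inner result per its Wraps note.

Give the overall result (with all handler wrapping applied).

Working:
ask @ H1 ⇒ 9
emit(9) @ H0 ⇒ out+=9
H0 returns [9, 0]
H1 returns [9, 0]
= [9, 0]

Answer: [9, 0]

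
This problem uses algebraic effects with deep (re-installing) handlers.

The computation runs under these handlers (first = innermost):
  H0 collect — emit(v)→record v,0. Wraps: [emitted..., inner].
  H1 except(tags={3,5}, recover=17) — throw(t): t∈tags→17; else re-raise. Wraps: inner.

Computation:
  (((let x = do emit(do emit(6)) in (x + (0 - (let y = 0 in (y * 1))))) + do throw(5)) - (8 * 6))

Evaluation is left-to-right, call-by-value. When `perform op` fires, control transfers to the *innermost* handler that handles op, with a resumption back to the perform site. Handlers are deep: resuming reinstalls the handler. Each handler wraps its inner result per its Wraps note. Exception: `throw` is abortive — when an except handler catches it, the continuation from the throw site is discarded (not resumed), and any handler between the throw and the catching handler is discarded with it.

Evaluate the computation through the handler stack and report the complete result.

Answer: 17

Step-by-step:
emit(6) @ H0 ⇒ out+=6
emit(0) @ H0 ⇒ out+=0
throw(5) @ H1 caught ⇒ 17
= 17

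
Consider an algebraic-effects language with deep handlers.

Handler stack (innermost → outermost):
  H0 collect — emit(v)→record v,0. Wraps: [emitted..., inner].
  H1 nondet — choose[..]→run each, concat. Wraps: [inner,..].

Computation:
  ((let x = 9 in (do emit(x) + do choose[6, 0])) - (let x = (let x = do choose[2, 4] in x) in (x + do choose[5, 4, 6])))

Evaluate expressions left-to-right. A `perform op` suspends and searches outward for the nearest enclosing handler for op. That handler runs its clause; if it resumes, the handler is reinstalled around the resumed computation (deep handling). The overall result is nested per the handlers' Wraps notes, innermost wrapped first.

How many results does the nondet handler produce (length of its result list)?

Step-by-step:
emit(9) @ H0 ⇒ out+=9
choose[6, 0] @ H1
  branch[0] choose=6:
    choose[2, 4] @ H1
      branch[0] choose=2:
        choose[5, 4, 6] @ H1
          branch[0] choose=5:
            H0 returns [9, -1]
            H1 returns [[9, -1]]
          branch[1] choose=4:
            H0 returns [9, 0]
            H1 returns [[9, 0]]
          branch[2] choose=6:
            H0 returns [9, -2]
            H1 returns [[9, -2]]
      branch[1] choose=4:
        choose[5, 4, 6] @ H1
          branch[0] choose=5:
            H0 returns [9, -3]
            H1 returns [[9, -3]]
          branch[1] choose=4:
            H0 returns [9, -2]
            H1 returns [[9, -2]]
          branch[2] choose=6:
            H0 returns [9, -4]
            H1 returns [[9, -4]]
  branch[1] choose=0:
    choose[2, 4] @ H1
      branch[0] choose=2:
        choose[5, 4, 6] @ H1
          branch[0] choose=5:
            H0 returns [9, -7]
            H1 returns [[9, -7]]
          branch[1] choose=4:
            H0 returns [9, -6]
            H1 returns [[9, -6]]
          branch[2] choose=6:
            H0 returns [9, -8]
            H1 returns [[9, -8]]
      branch[1] choose=4:
        choose[5, 4, 6] @ H1
          branch[0] choose=5:
            H0 returns [9, -9]
            H1 returns [[9, -9]]
          branch[1] choose=4:
            H0 returns [9, -8]
            H1 returns [[9, -8]]
          branch[2] choose=6:
            H0 returns [9, -10]
            H1 returns [[9, -10]]
= [[9, -1], [9, 0], [9, -2], [9, -3], [9, -2], [9, -4], [9, -7], [9, -6], [9, -8], [9, -9], [9, -8], [9, -10]]

Answer: 12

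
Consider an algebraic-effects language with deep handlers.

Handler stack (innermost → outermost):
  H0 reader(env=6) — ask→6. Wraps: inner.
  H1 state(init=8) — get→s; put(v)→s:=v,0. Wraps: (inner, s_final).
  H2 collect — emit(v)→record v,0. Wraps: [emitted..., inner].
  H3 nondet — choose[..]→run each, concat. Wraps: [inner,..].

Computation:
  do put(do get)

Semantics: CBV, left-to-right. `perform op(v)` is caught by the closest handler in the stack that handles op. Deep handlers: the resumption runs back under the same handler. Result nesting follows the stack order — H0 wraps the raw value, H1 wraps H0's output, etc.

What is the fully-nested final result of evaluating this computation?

Working:
get @ H1 ⇒ 8
put(8) @ H1 ⇒ s:=8
H0 returns 0
H1 returns (0, 8)
H2 returns [(0, 8)]
H3 returns [[(0, 8)]]
= [[(0, 8)]]

Answer: [[(0, 8)]]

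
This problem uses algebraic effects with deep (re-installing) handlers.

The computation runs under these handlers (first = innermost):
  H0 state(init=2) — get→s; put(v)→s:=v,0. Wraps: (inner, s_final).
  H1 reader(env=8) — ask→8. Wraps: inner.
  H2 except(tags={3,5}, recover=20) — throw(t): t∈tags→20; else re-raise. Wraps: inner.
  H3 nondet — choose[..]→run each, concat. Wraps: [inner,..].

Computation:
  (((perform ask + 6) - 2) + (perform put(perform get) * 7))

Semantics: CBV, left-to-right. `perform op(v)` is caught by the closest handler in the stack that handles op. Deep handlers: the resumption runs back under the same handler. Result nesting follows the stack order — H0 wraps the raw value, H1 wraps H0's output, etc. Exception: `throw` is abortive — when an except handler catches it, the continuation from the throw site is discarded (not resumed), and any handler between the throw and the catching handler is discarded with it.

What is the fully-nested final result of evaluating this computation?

Answer: [(12, 2)]

Evaluation trace:
ask @ H1 ⇒ 8
get @ H0 ⇒ 2
put(2) @ H0 ⇒ s:=2
H0 returns (12, 2)
H1 returns (12, 2)
H2 returns (12, 2)
H3 returns [(12, 2)]
= [(12, 2)]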